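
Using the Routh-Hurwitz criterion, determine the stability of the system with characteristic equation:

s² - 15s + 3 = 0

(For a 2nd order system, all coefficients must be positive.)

Coefficients: 1, -15, 3. b=-15 not positive, so system is unstable.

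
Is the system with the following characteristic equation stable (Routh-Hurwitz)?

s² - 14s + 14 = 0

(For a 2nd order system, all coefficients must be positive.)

Coefficients: 1, -14, 14. b=-14 not positive, so system is unstable.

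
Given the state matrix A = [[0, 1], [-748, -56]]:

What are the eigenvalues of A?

det(A - λI) = λ² - (-56)λ + 748 = (λ - (-34))(λ - (-22)). Eigenvalues: -34, -22.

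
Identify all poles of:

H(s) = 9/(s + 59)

Pole is where denominator = 0: s + 59 = 0, so s = -59.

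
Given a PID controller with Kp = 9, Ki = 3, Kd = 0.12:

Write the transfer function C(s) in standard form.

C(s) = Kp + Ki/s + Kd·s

Substituting values: C(s) = 9 + 3/s + 0.12s = (0.12s² + 9s + 3)/s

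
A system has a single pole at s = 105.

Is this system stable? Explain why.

Pole at s = 105 is in the right half-plane. Unstable.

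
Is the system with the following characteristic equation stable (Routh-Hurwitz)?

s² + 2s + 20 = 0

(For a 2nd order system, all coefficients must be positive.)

Coefficients: 1, 2, 20. All positive, so system is stable.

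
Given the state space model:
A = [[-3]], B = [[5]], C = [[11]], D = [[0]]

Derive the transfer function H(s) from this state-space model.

(sI - A)⁻¹ = 1/(s + 3). H(s) = 11 × 5/(s + 3) + 0 = 55/(s + 3).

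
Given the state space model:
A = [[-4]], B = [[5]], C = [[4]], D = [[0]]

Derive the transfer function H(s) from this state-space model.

(sI - A)⁻¹ = 1/(s + 4). H(s) = 4 × 5/(s + 4) + 0 = 20/(s + 4).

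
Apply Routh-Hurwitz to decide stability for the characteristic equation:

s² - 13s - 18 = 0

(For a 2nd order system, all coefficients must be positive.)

Coefficients: 1, -13, -18. b=-13, c=-18 not positive, so system is unstable.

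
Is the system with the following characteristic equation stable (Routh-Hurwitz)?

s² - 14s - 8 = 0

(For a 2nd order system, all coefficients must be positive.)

Coefficients: 1, -14, -8. b=-14, c=-8 not positive, so system is unstable.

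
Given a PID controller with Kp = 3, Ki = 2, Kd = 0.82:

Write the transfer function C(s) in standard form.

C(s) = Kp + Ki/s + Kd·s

Substituting values: C(s) = 3 + 2/s + 0.82s = (0.82s² + 3s + 2)/s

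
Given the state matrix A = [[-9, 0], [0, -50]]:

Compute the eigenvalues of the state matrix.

For diagonal matrix, eigenvalues are diagonal entries: λ₁ = -9, λ₂ = -50.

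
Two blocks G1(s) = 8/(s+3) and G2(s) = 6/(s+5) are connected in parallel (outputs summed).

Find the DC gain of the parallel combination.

Parallel: G_eq = G1 + G2. DC gain = G1(0) + G2(0) = 8/3 + 6/5 = 2.6667 + 1.2 = 3.8667.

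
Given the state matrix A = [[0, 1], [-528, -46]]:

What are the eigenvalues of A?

det(A - λI) = λ² - (-46)λ + 528 = (λ - (-22))(λ - (-24)). Eigenvalues: -22, -24.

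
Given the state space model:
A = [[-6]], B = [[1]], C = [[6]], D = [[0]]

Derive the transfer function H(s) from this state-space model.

(sI - A)⁻¹ = 1/(s + 6). H(s) = 6 × 1/(s + 6) + 0 = 6/(s + 6).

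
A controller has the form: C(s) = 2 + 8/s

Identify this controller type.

This is a Proportional-Integral (PI) controller.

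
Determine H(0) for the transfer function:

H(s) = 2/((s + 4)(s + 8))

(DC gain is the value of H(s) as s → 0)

DC gain = H(0) = 2/(4 × 8) = 2/32 = 0.0625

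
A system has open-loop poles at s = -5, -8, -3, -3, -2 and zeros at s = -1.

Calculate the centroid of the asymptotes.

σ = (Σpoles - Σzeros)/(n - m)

σ = (Σpoles - Σzeros)/(n - m) = (-21 - (-1))/(5 - 1) = -20/4 = -5.0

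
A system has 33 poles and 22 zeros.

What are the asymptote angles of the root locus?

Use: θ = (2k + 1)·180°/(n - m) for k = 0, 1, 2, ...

n - m = 33 - 22 = 11. Angles: θk = (2k + 1)·180°/11 = 16.36°, 49.09°, 81.82°, 114.55°, 147.27°, 180°, 212.73°, 245.45°, 278.18°, 310.91°, 343.64°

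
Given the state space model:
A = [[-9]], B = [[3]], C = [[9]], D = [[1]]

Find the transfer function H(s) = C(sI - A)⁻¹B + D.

(sI - A)⁻¹ = 1/(s + 9). H(s) = 9×3/(s + 9) + 1 = (s + 36)/(s + 9).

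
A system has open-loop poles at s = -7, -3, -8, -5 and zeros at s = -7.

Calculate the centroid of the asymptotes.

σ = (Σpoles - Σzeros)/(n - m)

σ = (Σpoles - Σzeros)/(n - m) = (-23 - (-7))/(4 - 1) = -16/3 = -5.33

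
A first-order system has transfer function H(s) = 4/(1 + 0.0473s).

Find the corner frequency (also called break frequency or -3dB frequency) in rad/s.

Corner frequency = 1/τ = 1/0.0473 = 21.142 rad/s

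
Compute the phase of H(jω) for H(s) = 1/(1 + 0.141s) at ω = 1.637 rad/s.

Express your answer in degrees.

Phase = -arctan(ωτ) = -arctan(1.637 × 0.141) = -13.0°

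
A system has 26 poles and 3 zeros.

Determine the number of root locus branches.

Root locus has n branches where n = number of poles = 26.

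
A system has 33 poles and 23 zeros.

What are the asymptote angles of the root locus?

n - m = 33 - 23 = 10. Angles: θk = (2k + 1)·180°/10 = 18°, 54°, 90°, 126°, 162°, 198°, 234°, 270°, 306°, 342°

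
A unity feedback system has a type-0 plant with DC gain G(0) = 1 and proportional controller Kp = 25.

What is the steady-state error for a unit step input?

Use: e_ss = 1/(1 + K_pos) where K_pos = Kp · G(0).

K_pos = Kp · G(0) = 25 × 1 = 25. e_ss = 1/(1 + 25) = 0.0385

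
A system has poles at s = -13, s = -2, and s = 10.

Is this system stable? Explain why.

Pole(s) at s = 10 are not in the left half-plane. System is unstable.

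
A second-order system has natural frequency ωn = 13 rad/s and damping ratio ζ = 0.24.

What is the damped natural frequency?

ωd = ωn√(1 - ζ²) = 13√(1 - 0.24²) = 12.62 rad/s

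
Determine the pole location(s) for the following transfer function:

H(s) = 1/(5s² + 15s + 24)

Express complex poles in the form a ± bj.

Discriminant = 15² - 4×5×24 = 225 - 480 = -255 < 0, so the poles are a complex conjugate pair s = (-15 ± j√255)/(2×5). Real part = -15/(2×5) = -15/10 = -1.5; imaginary part = ±√255/(2×5) ≈ 1.5969. Poles: s = -1.5 ± 1.5969j.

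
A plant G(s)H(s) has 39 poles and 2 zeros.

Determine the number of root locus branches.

Root locus has n branches where n = number of poles = 39.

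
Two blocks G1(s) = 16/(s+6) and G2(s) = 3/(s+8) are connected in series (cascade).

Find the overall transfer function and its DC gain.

Series: multiply transfer functions. G_eq = 16/(s+6) × 3/(s+8) = 48/((s+6)(s+8)). DC gain = 48/(6×8) = 1.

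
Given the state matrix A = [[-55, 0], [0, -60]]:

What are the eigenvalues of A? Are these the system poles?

For diagonal matrix, eigenvalues are diagonal entries: λ₁ = -55, λ₂ = -60. Eigenvalues of A = system poles.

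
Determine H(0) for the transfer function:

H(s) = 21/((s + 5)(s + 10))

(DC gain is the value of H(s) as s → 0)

DC gain = H(0) = 21/(5 × 10) = 21/50 = 0.42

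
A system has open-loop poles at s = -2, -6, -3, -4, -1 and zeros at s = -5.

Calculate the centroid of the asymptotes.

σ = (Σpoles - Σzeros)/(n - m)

σ = (Σpoles - Σzeros)/(n - m) = (-16 - (-5))/(5 - 1) = -11/4 = -2.75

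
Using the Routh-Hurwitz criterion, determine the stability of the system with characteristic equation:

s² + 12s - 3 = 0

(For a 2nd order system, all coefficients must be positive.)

Coefficients: 1, 12, -3. c=-3 not positive, so system is unstable.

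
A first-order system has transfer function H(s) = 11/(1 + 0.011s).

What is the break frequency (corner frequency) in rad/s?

Corner frequency = 1/τ = 1/0.011 = 90.909 rad/s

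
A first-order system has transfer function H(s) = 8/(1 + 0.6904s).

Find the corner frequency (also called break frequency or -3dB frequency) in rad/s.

Corner frequency = 1/τ = 1/0.6904 = 1.448 rad/s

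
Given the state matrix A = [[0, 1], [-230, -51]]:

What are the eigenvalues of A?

det(A - λI) = λ² - (-51)λ + 230 = (λ - (-5))(λ - (-46)). Eigenvalues: -5, -46.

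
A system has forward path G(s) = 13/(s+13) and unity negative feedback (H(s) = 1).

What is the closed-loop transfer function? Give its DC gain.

T(s) = G/(1+GH) = [13/(s+13)] / [1 + 13/(s+13)] = 13/(s+13+13) = 13/(s+26). DC gain = 13/26 = 0.5.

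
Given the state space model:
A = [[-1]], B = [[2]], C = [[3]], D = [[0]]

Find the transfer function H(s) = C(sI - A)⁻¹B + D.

(sI - A)⁻¹ = 1/(s + 1). H(s) = 3 × 2/(s + 1) + 0 = 6/(s + 1).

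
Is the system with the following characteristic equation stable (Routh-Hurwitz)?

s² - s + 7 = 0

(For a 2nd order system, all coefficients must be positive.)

Coefficients: 1, -1, 7. b=-1 not positive, so system is unstable.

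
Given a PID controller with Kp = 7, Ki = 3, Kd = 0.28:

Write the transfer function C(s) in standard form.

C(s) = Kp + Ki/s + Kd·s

Substituting values: C(s) = 7 + 3/s + 0.28s = (0.28s² + 7s + 3)/s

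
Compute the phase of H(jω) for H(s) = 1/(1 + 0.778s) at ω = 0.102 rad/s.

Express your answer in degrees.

Phase = -arctan(ωτ) = -arctan(0.102 × 0.778) = -4.5°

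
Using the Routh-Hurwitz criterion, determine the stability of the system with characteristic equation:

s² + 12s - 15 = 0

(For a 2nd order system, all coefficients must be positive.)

Coefficients: 1, 12, -15. c=-15 not positive, so system is unstable.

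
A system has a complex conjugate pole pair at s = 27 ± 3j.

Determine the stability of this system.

Real part of poles is 27 (> 0, right half-plane). Unstable.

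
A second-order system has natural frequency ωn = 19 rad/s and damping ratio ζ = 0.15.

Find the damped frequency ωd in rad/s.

ωd = ωn√(1 - ζ²) = 19√(1 - 0.15²) = 18.79 rad/s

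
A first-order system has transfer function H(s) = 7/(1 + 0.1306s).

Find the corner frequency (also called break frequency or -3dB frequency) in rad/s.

Corner frequency = 1/τ = 1/0.1306 = 7.657 rad/s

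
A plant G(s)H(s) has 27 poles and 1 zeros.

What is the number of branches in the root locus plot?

Root locus has n branches where n = number of poles = 27.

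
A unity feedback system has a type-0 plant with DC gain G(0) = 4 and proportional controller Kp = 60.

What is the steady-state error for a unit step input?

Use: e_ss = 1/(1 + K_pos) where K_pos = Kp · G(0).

K_pos = Kp · G(0) = 60 × 4 = 240. e_ss = 1/(1 + 240) = 0.0041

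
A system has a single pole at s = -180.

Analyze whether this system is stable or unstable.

Pole at s = -180 is in the left half-plane. Stable.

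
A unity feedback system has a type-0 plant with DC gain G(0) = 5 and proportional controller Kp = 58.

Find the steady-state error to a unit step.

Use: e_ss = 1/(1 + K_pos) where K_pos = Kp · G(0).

K_pos = Kp · G(0) = 58 × 5 = 290. e_ss = 1/(1 + 290) = 0.0034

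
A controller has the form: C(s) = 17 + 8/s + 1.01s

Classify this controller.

This is a Proportional-Integral-Derivative (PID) controller.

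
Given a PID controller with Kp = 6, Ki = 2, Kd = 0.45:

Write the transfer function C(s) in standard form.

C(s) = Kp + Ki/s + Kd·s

Substituting values: C(s) = 6 + 2/s + 0.45s = (0.45s² + 6s + 2)/s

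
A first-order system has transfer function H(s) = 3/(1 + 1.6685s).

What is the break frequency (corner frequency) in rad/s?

Corner frequency = 1/τ = 1/1.6685 = 0.599 rad/s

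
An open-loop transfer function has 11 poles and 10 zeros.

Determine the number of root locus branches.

Root locus has n branches where n = number of poles = 11.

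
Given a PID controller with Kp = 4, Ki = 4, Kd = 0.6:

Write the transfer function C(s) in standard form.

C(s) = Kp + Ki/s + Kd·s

Substituting values: C(s) = 4 + 4/s + 0.6s = (0.6s² + 4s + 4)/s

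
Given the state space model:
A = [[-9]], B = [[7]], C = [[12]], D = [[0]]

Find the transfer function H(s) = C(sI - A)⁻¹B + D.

(sI - A)⁻¹ = 1/(s + 9). H(s) = 12 × 7/(s + 9) + 0 = 84/(s + 9).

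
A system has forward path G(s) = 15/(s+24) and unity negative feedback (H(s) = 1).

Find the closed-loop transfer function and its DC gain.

T(s) = G/(1+GH) = [15/(s+24)] / [1 + 15/(s+24)] = 15/(s+24+15) = 15/(s+39). DC gain = 15/39 = 0.3846.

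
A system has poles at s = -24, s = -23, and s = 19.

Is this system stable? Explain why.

Pole(s) at s = 19 are not in the left half-plane. System is unstable.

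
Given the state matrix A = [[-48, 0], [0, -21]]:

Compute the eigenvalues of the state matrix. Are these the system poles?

For diagonal matrix, eigenvalues are diagonal entries: λ₁ = -48, λ₂ = -21. Eigenvalues of A = system poles.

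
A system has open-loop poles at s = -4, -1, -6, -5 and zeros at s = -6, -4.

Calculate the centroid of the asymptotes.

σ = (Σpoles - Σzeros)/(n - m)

σ = (Σpoles - Σzeros)/(n - m) = (-16 - (-10))/(4 - 2) = -6/2 = -3.0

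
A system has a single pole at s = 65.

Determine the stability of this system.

Pole at s = 65 is in the right half-plane. Unstable.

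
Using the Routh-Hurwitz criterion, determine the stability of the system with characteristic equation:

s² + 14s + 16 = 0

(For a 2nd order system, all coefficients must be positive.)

Coefficients: 1, 14, 16. All positive, so system is stable.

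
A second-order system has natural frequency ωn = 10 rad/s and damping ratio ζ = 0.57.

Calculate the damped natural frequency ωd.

ωd = ωn√(1 - ζ²) = 10√(1 - 0.57²) = 8.22 rad/s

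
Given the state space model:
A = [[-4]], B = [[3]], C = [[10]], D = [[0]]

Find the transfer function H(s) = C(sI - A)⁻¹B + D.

(sI - A)⁻¹ = 1/(s + 4). H(s) = 10 × 3/(s + 4) + 0 = 30/(s + 4).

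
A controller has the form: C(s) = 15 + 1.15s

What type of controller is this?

This is a Proportional-Derivative (PD) controller.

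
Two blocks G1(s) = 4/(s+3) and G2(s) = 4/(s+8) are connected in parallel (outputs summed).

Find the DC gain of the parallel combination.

Parallel: G_eq = G1 + G2. DC gain = G1(0) + G2(0) = 4/3 + 4/8 = 1.3333 + 0.5 = 1.8333.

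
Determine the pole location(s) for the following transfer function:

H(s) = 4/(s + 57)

Pole is where denominator = 0: s + 57 = 0, so s = -57.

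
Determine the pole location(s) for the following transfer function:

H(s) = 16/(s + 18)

Pole is where denominator = 0: s + 18 = 0, so s = -18.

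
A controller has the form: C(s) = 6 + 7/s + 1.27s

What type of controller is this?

This is a Proportional-Integral-Derivative (PID) controller.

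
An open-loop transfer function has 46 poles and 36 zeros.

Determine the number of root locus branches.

Root locus has n branches where n = number of poles = 46.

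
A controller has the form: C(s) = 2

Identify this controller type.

This is a Proportional (P) controller.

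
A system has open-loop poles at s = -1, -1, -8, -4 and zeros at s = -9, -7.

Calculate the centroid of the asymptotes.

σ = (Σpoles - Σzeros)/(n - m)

σ = (Σpoles - Σzeros)/(n - m) = (-14 - (-16))/(4 - 2) = 2/2 = 1.0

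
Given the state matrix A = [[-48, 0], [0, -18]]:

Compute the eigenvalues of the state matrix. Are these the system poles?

For diagonal matrix, eigenvalues are diagonal entries: λ₁ = -48, λ₂ = -18. Eigenvalues of A = system poles.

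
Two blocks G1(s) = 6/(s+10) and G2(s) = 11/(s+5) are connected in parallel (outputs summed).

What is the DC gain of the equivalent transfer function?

Parallel: G_eq = G1 + G2. DC gain = G1(0) + G2(0) = 6/10 + 11/5 = 0.6 + 2.2 = 2.8.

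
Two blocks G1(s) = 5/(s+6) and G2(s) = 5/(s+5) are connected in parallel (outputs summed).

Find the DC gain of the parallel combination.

Parallel: G_eq = G1 + G2. DC gain = G1(0) + G2(0) = 5/6 + 5/5 = 0.8333 + 1 = 1.8333.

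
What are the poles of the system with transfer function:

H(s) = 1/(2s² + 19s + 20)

Discriminant = 19² - 4×2×20 = 361 - 160 = 201 > 0, so two distinct real poles. Using quadratic formula: s = (-19 ± √201)/(2×2) = (-19 ± √201)/4, with √201 ≈ 14.1774. s₁ ≈ -1.2056, s₂ ≈ -8.2944. Poles: s₁ = -1.2056, s₂ = -8.2944.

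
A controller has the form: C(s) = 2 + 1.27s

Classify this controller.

This is a Proportional-Derivative (PD) controller.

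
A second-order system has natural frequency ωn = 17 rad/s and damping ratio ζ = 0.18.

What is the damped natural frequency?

ωd = ωn√(1 - ζ²) = 17√(1 - 0.18²) = 16.72 rad/s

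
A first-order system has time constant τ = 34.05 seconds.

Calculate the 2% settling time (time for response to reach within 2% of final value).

For first-order system, 2% settling time ≈ 4τ = 4 × 34.05 = 136.2 s.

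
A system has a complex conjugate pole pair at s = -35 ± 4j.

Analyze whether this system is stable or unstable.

Real part of poles is -35 (< 0, left half-plane). Stable.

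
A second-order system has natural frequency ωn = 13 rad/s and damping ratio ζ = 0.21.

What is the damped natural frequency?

ωd = ωn√(1 - ζ²) = 13√(1 - 0.21²) = 12.71 rad/s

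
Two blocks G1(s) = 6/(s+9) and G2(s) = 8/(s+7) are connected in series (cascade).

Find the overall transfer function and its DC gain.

Series: multiply transfer functions. G_eq = 6/(s+9) × 8/(s+7) = 48/((s+9)(s+7)). DC gain = 48/(9×7) = 0.7619.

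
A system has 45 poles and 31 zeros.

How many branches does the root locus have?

Root locus has n branches where n = number of poles = 45.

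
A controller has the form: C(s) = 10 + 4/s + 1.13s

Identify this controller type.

This is a Proportional-Integral-Derivative (PID) controller.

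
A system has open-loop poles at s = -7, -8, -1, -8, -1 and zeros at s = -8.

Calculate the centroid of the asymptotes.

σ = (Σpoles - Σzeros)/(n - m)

σ = (Σpoles - Σzeros)/(n - m) = (-25 - (-8))/(5 - 1) = -17/4 = -4.25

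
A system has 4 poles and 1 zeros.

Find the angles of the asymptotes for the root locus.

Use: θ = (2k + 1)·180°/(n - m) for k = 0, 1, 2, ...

n - m = 4 - 1 = 3. Angles: θk = (2k + 1)·180°/3 = 60°, 180°, 300°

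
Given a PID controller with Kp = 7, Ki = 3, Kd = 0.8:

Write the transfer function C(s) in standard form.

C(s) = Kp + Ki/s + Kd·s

Substituting values: C(s) = 7 + 3/s + 0.8s = (0.8s² + 7s + 3)/s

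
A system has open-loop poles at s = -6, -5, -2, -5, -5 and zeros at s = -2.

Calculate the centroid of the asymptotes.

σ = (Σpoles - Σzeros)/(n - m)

σ = (Σpoles - Σzeros)/(n - m) = (-23 - (-2))/(5 - 1) = -21/4 = -5.25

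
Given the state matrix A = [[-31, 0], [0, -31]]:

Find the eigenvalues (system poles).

For diagonal matrix, eigenvalues are diagonal entries: λ₁ = -31, λ₂ = -31.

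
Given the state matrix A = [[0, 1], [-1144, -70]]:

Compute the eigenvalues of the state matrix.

det(A - λI) = λ² - (-70)λ + 1144 = (λ - (-26))(λ - (-44)). Eigenvalues: -26, -44.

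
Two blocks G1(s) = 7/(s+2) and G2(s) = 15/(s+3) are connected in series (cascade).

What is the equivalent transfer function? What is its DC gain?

Series: multiply transfer functions. G_eq = 7/(s+2) × 15/(s+3) = 105/((s+2)(s+3)). DC gain = 105/(2×3) = 17.5.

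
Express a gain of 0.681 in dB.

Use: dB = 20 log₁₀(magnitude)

dB = 20 log₁₀(0.681) = -3.3 dB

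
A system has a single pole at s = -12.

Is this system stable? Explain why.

Pole at s = -12 is in the left half-plane. Stable.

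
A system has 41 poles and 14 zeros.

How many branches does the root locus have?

Root locus has n branches where n = number of poles = 41.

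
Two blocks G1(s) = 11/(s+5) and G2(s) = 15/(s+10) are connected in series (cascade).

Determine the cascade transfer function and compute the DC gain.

Series: multiply transfer functions. G_eq = 11/(s+5) × 15/(s+10) = 165/((s+5)(s+10)). DC gain = 165/(5×10) = 3.3.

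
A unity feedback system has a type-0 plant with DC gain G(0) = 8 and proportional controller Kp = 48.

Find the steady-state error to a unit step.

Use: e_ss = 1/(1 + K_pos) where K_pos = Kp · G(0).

K_pos = Kp · G(0) = 48 × 8 = 384. e_ss = 1/(1 + 384) = 0.0026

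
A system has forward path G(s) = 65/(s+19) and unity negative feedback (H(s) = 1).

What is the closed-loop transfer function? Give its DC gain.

T(s) = G/(1+GH) = [65/(s+19)] / [1 + 65/(s+19)] = 65/(s+19+65) = 65/(s+84). DC gain = 65/84 = 0.7738.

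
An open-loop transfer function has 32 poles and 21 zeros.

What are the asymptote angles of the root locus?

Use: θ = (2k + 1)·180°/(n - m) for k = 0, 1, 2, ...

n - m = 32 - 21 = 11. Angles: θk = (2k + 1)·180°/11 = 16.36°, 49.09°, 81.82°, 114.55°, 147.27°, 180°, 212.73°, 245.45°, 278.18°, 310.91°, 343.64°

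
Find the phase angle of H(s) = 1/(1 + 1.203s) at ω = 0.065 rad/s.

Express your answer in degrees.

Phase = -arctan(ωτ) = -arctan(0.065 × 1.203) = -4.5°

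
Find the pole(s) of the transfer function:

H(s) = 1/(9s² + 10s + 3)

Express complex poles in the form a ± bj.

Discriminant = 10² - 4×9×3 = 100 - 108 = -8 < 0, so the poles are a complex conjugate pair s = (-10 ± j√8)/(2×9). Real part = -10/(2×9) = -10/18 ≈ -0.5556; imaginary part = ±√8/(2×9) ≈ 0.1571. Poles: s = -0.5556 ± 0.1571j.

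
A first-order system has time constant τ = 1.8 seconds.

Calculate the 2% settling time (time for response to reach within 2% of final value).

For first-order system, 2% settling time ≈ 4τ = 4 × 1.8 = 7.2 s.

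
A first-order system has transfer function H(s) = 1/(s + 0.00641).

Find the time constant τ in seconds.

For H(s) = 1/(s + 1/τ), the pole is at -1/τ = -0.00641, so τ = 1/0.00641 = 156 s.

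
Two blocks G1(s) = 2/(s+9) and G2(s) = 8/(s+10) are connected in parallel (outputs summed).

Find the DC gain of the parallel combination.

Parallel: G_eq = G1 + G2. DC gain = G1(0) + G2(0) = 2/9 + 8/10 = 0.2222 + 0.8 = 1.0222.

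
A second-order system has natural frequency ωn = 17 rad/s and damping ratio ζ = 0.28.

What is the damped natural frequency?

ωd = ωn√(1 - ζ²) = 17√(1 - 0.28²) = 16.32 rad/s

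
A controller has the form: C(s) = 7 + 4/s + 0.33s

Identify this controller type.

This is a Proportional-Integral-Derivative (PID) controller.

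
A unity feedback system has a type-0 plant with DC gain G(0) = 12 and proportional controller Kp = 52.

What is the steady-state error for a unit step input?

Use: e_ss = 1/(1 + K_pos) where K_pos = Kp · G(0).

K_pos = Kp · G(0) = 52 × 12 = 624. e_ss = 1/(1 + 624) = 0.0016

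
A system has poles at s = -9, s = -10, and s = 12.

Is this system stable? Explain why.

Pole(s) at s = 12 are not in the left half-plane. System is unstable.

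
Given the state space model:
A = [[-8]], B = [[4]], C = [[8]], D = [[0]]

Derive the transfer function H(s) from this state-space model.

(sI - A)⁻¹ = 1/(s + 8). H(s) = 8 × 4/(s + 8) + 0 = 32/(s + 8).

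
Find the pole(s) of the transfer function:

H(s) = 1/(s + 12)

Pole is where denominator = 0: s + 12 = 0, so s = -12.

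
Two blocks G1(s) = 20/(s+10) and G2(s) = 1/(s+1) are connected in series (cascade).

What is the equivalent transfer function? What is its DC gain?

Series: multiply transfer functions. G_eq = 20/(s+10) × 1/(s+1) = 20/((s+10)(s+1)). DC gain = 20/(10×1) = 2.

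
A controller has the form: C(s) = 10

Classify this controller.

This is a Proportional (P) controller.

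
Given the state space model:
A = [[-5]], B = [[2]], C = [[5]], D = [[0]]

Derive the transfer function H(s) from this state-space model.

(sI - A)⁻¹ = 1/(s + 5). H(s) = 5 × 2/(s + 5) + 0 = 10/(s + 5).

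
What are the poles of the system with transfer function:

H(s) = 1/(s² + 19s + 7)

Discriminant = 19² - 4×1×7 = 361 - 28 = 333 > 0, so two distinct real poles. Using quadratic formula: s = (-19 ± √333)/(2×1) = (-19 ± √333)/2, with √333 ≈ 18.2483. s₁ ≈ -0.3759, s₂ ≈ -18.6241. Poles: s₁ = -0.3759, s₂ = -18.6241.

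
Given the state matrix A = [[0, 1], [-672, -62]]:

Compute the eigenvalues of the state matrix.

det(A - λI) = λ² - (-62)λ + 672 = (λ - (-14))(λ - (-48)). Eigenvalues: -14, -48.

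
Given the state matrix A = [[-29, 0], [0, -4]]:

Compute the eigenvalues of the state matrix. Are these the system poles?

For diagonal matrix, eigenvalues are diagonal entries: λ₁ = -29, λ₂ = -4. Eigenvalues of A = system poles.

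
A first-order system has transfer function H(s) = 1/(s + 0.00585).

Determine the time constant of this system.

For H(s) = 1/(s + 1/τ), the pole is at -1/τ = -0.00585, so τ = 1/0.00585 = 170.9 s.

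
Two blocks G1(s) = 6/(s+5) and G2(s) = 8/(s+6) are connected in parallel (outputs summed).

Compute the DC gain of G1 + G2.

Parallel: G_eq = G1 + G2. DC gain = G1(0) + G2(0) = 6/5 + 8/6 = 1.2 + 1.3333 = 2.5333.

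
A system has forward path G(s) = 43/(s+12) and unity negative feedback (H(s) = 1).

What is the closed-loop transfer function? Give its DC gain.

T(s) = G/(1+GH) = [43/(s+12)] / [1 + 43/(s+12)] = 43/(s+12+43) = 43/(s+55). DC gain = 43/55 = 0.7818.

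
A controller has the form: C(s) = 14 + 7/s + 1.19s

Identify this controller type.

This is a Proportional-Integral-Derivative (PID) controller.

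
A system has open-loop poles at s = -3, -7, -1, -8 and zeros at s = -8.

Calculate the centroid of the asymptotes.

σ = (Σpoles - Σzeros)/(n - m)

σ = (Σpoles - Σzeros)/(n - m) = (-19 - (-8))/(4 - 1) = -11/3 = -3.67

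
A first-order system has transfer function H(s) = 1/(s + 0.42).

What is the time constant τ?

For H(s) = 1/(s + 1/τ), the pole is at -1/τ = -0.42, so τ = 1/0.42 = 2.3810 s.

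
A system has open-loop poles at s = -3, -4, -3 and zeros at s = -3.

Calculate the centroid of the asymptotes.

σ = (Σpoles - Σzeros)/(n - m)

σ = (Σpoles - Σzeros)/(n - m) = (-10 - (-3))/(3 - 1) = -7/2 = -3.5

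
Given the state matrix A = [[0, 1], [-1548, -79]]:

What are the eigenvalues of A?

det(A - λI) = λ² - (-79)λ + 1548 = (λ - (-43))(λ - (-36)). Eigenvalues: -43, -36.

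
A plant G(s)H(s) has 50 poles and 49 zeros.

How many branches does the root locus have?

Root locus has n branches where n = number of poles = 50.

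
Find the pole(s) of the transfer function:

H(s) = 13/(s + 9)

Pole is where denominator = 0: s + 9 = 0, so s = -9.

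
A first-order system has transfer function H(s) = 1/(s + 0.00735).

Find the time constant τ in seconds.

For H(s) = 1/(s + 1/τ), the pole is at -1/τ = -0.00735, so τ = 1/0.00735 = 136.1 s.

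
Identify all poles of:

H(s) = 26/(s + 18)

Pole is where denominator = 0: s + 18 = 0, so s = -18.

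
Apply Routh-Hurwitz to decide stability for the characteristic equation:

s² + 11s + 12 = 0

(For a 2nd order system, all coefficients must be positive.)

Coefficients: 1, 11, 12. All positive, so system is stable.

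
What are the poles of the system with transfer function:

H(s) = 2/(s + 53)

Pole is where denominator = 0: s + 53 = 0, so s = -53.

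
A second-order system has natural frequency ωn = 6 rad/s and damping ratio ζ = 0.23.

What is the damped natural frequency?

ωd = ωn√(1 - ζ²) = 6√(1 - 0.23²) = 5.84 rad/s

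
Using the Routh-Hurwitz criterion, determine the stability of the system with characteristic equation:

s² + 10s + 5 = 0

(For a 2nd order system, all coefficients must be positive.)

Coefficients: 1, 10, 5. All positive, so system is stable.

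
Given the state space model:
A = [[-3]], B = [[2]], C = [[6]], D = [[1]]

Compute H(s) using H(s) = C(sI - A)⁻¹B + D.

(sI - A)⁻¹ = 1/(s + 3). H(s) = 6×2/(s + 3) + 1 = (s + 15)/(s + 3).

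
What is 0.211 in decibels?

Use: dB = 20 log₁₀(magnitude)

dB = 20 log₁₀(0.211) = -13.5 dB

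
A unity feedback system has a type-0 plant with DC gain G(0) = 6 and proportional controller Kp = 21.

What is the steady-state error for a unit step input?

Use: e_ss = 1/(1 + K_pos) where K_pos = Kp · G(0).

K_pos = Kp · G(0) = 21 × 6 = 126. e_ss = 1/(1 + 126) = 0.0079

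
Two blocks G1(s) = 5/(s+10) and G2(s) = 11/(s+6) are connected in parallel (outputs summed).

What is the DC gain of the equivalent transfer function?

Parallel: G_eq = G1 + G2. DC gain = G1(0) + G2(0) = 5/10 + 11/6 = 0.5 + 1.8333 = 2.3333.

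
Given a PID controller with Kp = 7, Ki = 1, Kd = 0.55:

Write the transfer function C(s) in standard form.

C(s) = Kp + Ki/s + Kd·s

Substituting values: C(s) = 7 + 1/s + 0.55s = (0.55s² + 7s + 1)/s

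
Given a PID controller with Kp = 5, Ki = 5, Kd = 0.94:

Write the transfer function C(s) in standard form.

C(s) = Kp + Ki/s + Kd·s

Substituting values: C(s) = 5 + 5/s + 0.94s = (0.94s² + 5s + 5)/s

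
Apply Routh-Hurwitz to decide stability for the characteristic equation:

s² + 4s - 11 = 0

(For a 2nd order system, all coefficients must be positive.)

Coefficients: 1, 4, -11. c=-11 not positive, so system is unstable.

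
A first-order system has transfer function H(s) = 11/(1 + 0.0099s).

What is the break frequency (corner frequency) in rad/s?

Corner frequency = 1/τ = 1/0.0099 = 101.01 rad/s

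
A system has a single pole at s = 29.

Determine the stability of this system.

Pole at s = 29 is in the right half-plane. Unstable.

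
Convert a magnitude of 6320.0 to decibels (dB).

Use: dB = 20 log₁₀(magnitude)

dB = 20 log₁₀(6320.0) = 76.0 dB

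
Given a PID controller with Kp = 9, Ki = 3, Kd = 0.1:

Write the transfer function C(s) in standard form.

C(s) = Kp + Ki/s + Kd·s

Substituting values: C(s) = 9 + 3/s + 0.1s = (0.1s² + 9s + 3)/s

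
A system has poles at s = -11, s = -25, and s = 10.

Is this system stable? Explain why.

Pole(s) at s = 10 are not in the left half-plane. System is unstable.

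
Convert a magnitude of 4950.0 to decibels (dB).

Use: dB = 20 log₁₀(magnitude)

dB = 20 log₁₀(4950.0) = 73.9 dB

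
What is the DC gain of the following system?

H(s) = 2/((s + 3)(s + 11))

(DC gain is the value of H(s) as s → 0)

DC gain = H(0) = 2/(3 × 11) = 2/33 = 0.0606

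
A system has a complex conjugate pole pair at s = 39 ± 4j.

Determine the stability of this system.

Real part of poles is 39 (> 0, right half-plane). Unstable.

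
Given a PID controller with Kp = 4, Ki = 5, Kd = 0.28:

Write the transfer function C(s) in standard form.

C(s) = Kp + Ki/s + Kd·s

Substituting values: C(s) = 4 + 5/s + 0.28s = (0.28s² + 4s + 5)/s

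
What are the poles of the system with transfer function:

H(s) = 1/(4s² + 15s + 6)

Discriminant = 15² - 4×4×6 = 225 - 96 = 129 > 0, so two distinct real poles. Using quadratic formula: s = (-15 ± √129)/(2×4) = (-15 ± √129)/8, with √129 ≈ 11.3578. s₁ ≈ -0.4553, s₂ ≈ -3.2947. Poles: s₁ = -0.4553, s₂ = -3.2947.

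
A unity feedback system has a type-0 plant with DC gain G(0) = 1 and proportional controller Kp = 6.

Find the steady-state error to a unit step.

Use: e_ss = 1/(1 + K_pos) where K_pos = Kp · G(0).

K_pos = Kp · G(0) = 6 × 1 = 6. e_ss = 1/(1 + 6) = 0.1429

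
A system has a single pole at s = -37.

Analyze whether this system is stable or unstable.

Pole at s = -37 is in the left half-plane. Stable.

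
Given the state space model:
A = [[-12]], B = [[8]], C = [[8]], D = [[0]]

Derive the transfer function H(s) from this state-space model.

(sI - A)⁻¹ = 1/(s + 12). H(s) = 8 × 8/(s + 12) + 0 = 64/(s + 12).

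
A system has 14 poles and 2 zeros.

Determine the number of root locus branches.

Root locus has n branches where n = number of poles = 14.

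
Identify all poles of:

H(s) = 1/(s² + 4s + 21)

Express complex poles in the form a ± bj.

Discriminant = 4² - 4×1×21 = 16 - 84 = -68 < 0, so the poles are a complex conjugate pair s = (-4 ± j√68)/(2×1). Real part = -4/(2×1) = -4/2 = -2; imaginary part = ±√68/(2×1) ≈ 4.1231. Poles: s = -2 ± 4.1231j.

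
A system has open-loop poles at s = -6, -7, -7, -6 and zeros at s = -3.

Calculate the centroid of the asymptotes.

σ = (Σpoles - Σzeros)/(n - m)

σ = (Σpoles - Σzeros)/(n - m) = (-26 - (-3))/(4 - 1) = -23/3 = -7.67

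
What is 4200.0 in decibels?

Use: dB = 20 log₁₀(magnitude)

dB = 20 log₁₀(4200.0) = 72.5 dB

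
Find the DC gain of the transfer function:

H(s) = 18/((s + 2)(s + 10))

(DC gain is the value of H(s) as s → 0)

DC gain = H(0) = 18/(2 × 10) = 18/20 = 0.9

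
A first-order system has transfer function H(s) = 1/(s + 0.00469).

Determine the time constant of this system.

For H(s) = 1/(s + 1/τ), the pole is at -1/τ = -0.00469, so τ = 1/0.00469 = 213.2 s.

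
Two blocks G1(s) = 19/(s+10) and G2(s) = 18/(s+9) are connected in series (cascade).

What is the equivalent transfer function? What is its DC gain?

Series: multiply transfer functions. G_eq = 19/(s+10) × 18/(s+9) = 342/((s+10)(s+9)). DC gain = 342/(10×9) = 3.8.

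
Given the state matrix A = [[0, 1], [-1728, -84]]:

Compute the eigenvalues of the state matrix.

det(A - λI) = λ² - (-84)λ + 1728 = (λ - (-48))(λ - (-36)). Eigenvalues: -48, -36.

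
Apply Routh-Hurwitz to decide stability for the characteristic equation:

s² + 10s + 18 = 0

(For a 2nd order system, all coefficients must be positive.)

Coefficients: 1, 10, 18. All positive, so system is stable.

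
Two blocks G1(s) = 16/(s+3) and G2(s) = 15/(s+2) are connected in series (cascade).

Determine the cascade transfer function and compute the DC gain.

Series: multiply transfer functions. G_eq = 16/(s+3) × 15/(s+2) = 240/((s+3)(s+2)). DC gain = 240/(3×2) = 40.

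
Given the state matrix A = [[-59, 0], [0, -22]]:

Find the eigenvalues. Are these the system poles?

For diagonal matrix, eigenvalues are diagonal entries: λ₁ = -59, λ₂ = -22. Eigenvalues of A = system poles.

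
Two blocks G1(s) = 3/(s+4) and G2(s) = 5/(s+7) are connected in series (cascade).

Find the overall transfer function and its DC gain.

Series: multiply transfer functions. G_eq = 3/(s+4) × 5/(s+7) = 15/((s+4)(s+7)). DC gain = 15/(4×7) = 0.5357.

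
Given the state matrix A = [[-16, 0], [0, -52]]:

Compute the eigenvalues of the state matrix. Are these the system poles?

For diagonal matrix, eigenvalues are diagonal entries: λ₁ = -16, λ₂ = -52. Eigenvalues of A = system poles.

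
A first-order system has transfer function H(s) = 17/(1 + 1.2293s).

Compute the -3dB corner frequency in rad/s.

Corner frequency = 1/τ = 1/1.2293 = 0.813 rad/s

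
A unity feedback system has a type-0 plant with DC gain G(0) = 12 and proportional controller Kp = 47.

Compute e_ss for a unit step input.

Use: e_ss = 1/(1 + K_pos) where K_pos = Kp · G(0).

K_pos = Kp · G(0) = 47 × 12 = 564. e_ss = 1/(1 + 564) = 0.0018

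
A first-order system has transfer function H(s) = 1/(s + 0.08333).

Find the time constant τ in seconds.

For H(s) = 1/(s + 1/τ), the pole is at -1/τ = -0.08333, so τ = 1/0.08333 = 12 s.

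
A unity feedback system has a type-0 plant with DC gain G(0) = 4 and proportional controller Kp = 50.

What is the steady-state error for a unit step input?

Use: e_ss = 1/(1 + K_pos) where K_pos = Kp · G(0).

K_pos = Kp · G(0) = 50 × 4 = 200. e_ss = 1/(1 + 200) = 0.0050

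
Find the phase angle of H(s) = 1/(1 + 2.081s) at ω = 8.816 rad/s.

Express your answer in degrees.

Phase = -arctan(ωτ) = -arctan(8.816 × 2.081) = -86.9°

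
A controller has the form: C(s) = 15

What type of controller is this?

This is a Proportional (P) controller.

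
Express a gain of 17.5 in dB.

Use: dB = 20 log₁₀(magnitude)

dB = 20 log₁₀(17.5) = 24.9 dB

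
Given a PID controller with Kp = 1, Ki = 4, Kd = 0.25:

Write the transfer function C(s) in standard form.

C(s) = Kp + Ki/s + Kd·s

Substituting values: C(s) = 1 + 4/s + 0.25s = (0.25s² + s + 4)/s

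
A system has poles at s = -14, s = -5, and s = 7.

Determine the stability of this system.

Pole(s) at s = 7 are not in the left half-plane. System is unstable.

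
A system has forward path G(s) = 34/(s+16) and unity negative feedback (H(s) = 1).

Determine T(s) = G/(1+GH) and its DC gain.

T(s) = G/(1+GH) = [34/(s+16)] / [1 + 34/(s+16)] = 34/(s+16+34) = 34/(s+50). DC gain = 34/50 = 0.68.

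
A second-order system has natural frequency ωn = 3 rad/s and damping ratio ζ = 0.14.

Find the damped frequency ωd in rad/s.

ωd = ωn√(1 - ζ²) = 3√(1 - 0.14²) = 2.97 rad/s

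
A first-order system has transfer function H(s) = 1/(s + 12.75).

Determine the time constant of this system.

For H(s) = 1/(s + 1/τ), the pole is at -1/τ = -12.75, so τ = 1/12.75 = 0.0784 s.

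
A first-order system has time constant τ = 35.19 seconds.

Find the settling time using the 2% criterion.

For first-order system, 2% settling time ≈ 4τ = 4 × 35.19 = 140.76 s.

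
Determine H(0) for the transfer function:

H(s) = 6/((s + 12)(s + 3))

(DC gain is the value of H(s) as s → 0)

DC gain = H(0) = 6/(12 × 3) = 6/36 = 0.1667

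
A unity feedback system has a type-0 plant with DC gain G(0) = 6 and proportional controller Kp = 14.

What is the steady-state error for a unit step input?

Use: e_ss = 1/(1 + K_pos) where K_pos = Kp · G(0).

K_pos = Kp · G(0) = 14 × 6 = 84. e_ss = 1/(1 + 84) = 0.0118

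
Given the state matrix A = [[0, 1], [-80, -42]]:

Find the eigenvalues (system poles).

det(A - λI) = λ² - (-42)λ + 80 = (λ - (-2))(λ - (-40)). Eigenvalues: -2, -40.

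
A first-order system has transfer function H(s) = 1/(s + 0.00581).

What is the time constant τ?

For H(s) = 1/(s + 1/τ), the pole is at -1/τ = -0.00581, so τ = 1/0.00581 = 172.1 s.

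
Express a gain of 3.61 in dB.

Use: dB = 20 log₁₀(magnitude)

dB = 20 log₁₀(3.61) = 11.2 dB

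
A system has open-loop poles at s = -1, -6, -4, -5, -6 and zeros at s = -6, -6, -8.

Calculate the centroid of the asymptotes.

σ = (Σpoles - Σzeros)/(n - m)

σ = (Σpoles - Σzeros)/(n - m) = (-22 - (-20))/(5 - 3) = -2/2 = -1.0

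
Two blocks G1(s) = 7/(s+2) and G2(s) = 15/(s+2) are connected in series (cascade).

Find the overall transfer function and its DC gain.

Series: multiply transfer functions. G_eq = 7/(s+2) × 15/(s+2) = 105/((s+2)(s+2)). DC gain = 105/(2×2) = 26.25.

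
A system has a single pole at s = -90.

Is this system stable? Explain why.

Pole at s = -90 is in the left half-plane. Stable.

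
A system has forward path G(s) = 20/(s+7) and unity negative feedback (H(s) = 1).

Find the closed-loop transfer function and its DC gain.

T(s) = G/(1+GH) = [20/(s+7)] / [1 + 20/(s+7)] = 20/(s+7+20) = 20/(s+27). DC gain = 20/27 = 0.7407.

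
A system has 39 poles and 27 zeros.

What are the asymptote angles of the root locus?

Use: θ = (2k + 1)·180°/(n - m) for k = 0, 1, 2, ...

n - m = 39 - 27 = 12. Angles: θk = (2k + 1)·180°/12 = 15°, 45°, 75°, 105°, 135°, 165°, 195°, 225°, 255°, 285°, 315°, 345°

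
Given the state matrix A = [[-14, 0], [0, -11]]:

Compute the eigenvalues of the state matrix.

For diagonal matrix, eigenvalues are diagonal entries: λ₁ = -14, λ₂ = -11.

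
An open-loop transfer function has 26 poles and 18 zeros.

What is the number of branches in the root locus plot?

Root locus has n branches where n = number of poles = 26.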